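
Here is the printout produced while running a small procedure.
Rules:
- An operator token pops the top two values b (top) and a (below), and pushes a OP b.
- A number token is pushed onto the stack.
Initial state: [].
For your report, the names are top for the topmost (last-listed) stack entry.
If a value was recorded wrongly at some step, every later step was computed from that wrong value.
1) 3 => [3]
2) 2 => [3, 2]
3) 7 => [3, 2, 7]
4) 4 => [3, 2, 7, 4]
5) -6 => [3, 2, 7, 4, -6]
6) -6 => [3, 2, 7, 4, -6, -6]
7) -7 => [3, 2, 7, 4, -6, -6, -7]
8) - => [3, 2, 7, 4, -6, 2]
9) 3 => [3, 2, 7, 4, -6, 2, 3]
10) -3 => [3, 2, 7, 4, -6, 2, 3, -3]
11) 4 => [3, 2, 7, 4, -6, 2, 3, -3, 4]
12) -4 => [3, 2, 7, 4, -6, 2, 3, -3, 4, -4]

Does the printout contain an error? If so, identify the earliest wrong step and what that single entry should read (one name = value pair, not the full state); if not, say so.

step 8, top = 1

Recomputing the run from the initial state:
step 1: [3]
step 2: [3, 2]
step 3: [3, 2, 7]
step 4: [3, 2, 7, 4]
step 5: [3, 2, 7, 4, -6]
step 6: [3, 2, 7, 4, -6, -6]
step 7: [3, 2, 7, 4, -6, -6, -7]
step 8: [3, 2, 7, 4, -6, 1]
step 9: [3, 2, 7, 4, -6, 1, 3]
step 10: [3, 2, 7, 4, -6, 1, 3, -3]
step 11: [3, 2, 7, 4, -6, 1, 3, -3, 4]
step 12: [3, 2, 7, 4, -6, 1, 3, -3, 4, -4]
The first disagreement with the printout is at step 8, where the value should be top = 1.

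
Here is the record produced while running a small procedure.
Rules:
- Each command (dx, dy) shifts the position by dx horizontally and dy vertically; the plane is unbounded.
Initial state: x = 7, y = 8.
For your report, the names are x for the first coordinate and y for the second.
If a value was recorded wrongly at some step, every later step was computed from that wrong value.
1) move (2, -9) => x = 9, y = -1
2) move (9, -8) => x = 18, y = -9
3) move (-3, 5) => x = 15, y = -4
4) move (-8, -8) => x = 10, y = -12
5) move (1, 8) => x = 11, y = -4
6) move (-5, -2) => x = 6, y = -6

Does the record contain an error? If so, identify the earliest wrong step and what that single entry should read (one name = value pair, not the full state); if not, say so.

step 4, x = 7

Recomputing the run from the initial state:
step 1: x = 9, y = -1
step 2: x = 18, y = -9
step 3: x = 15, y = -4
step 4: x = 7, y = -12
step 5: x = 8, y = -4
step 6: x = 3, y = -6
The first disagreement with the record is at step 4, where the value should be x = 7.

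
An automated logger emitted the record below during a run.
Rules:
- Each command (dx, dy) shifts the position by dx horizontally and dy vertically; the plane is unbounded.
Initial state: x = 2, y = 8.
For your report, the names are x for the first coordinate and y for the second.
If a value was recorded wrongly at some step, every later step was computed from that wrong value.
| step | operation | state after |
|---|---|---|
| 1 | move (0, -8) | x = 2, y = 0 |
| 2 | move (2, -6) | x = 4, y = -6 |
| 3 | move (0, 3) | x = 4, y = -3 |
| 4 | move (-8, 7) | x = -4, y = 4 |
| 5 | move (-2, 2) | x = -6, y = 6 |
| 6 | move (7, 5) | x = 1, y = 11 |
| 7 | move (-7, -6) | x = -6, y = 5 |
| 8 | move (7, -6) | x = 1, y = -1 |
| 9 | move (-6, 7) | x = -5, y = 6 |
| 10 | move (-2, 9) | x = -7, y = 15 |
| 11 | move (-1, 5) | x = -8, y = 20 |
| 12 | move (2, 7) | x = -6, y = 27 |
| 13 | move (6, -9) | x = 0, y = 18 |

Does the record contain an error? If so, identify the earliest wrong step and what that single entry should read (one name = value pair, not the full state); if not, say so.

no error

1. x = 2 + (0) = 2, y = 8 + (-8) = 0 (checks out)
2. x = 2 + (2) = 4, y = 0 + (-6) = -6 (checks out)
3. x = 4 + (0) = 4, y = -6 + (3) = -3 (consistent with the record)
4. x = 4 + (-8) = -4, y = -3 + (7) = 4 (verified)
5. x = -4 + (-2) = -6, y = 4 + (2) = 6 (checks out)
6. x = -6 + (7) = 1, y = 6 + (5) = 11 (verified)
7. x = 1 + (-7) = -6, y = 11 + (-6) = 5 (in agreement)
8. x = -6 + (7) = 1, y = 5 + (-6) = -1 (matches)
9. x = 1 + (-6) = -5, y = -1 + (7) = 6 (in agreement)
10. x = -5 + (-2) = -7, y = 6 + (9) = 15 (consistent with the record)
11. x = -7 + (-1) = -8, y = 15 + (5) = 20 (in agreement)
12. x = -8 + (2) = -6, y = 20 + (7) = 27 (confirmed correct)
13. x = -6 + (6) = 0, y = 27 + (-9) = 18 (matches)
No step deviates from the rules.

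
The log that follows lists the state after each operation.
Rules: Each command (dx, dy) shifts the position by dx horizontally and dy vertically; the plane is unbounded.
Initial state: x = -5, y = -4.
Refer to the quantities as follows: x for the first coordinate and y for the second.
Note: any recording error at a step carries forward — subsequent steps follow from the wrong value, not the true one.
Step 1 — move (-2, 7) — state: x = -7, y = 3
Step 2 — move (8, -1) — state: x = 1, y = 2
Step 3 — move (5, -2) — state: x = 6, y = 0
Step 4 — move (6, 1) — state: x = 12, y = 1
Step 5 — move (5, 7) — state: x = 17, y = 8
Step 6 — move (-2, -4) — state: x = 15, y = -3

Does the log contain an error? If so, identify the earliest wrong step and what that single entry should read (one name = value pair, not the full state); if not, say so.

Recomputing the run from the initial state:
step 1: x = -7, y = 3
step 2: x = 1, y = 2
step 3: x = 6, y = 0
step 4: x = 12, y = 1
step 5: x = 17, y = 8
step 6: x = 15, y = 4
The first disagreement with the log is at step 6, where the value should be y = 4.

step 6, y = 4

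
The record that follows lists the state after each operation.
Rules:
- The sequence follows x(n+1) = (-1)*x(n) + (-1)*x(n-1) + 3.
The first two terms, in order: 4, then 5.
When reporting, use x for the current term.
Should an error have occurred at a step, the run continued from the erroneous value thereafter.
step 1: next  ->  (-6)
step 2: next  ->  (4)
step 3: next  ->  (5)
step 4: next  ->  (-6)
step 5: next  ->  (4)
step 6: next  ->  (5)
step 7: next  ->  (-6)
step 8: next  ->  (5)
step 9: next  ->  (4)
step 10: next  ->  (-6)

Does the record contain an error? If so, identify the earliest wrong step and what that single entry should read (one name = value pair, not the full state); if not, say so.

step 8, x = 4

Recomputing the run from the initial state:
step 1: x = -6
step 2: x = 4
step 3: x = 5
step 4: x = -6
step 5: x = 4
step 6: x = 5
step 7: x = -6
step 8: x = 4
step 9: x = 5
step 10: x = -6
The first disagreement with the record is at step 8, where the value should be x = 4.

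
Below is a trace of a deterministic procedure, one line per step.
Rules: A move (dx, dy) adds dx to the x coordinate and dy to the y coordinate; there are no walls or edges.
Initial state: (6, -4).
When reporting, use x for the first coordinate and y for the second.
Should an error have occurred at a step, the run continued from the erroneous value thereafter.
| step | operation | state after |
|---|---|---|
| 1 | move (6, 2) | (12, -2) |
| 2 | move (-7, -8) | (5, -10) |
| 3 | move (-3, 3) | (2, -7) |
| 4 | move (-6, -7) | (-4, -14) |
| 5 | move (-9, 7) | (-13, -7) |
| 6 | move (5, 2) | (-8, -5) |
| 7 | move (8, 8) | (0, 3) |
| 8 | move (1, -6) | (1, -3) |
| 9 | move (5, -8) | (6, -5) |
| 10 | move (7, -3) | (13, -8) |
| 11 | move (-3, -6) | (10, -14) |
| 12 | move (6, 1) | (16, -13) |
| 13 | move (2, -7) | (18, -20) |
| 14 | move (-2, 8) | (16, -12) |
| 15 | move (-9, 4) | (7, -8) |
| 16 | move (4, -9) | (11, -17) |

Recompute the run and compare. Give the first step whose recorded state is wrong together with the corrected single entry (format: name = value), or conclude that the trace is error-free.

step 1: x = 6 + (6) = 12, y = -4 + (2) = -2 -> checks out
step 2: x = 12 + (-7) = 5, y = -2 + (-8) = -10 -> exactly as logged
step 3: x = 5 + (-3) = 2, y = -10 + (3) = -7 -> checks out
step 4: x = 2 + (-6) = -4, y = -7 + (-7) = -14 -> agrees with the trace
step 5: x = -4 + (-9) = -13, y = -14 + (7) = -7 -> exactly as logged
step 6: x = -13 + (5) = -8, y = -7 + (2) = -5 -> agrees with the trace
step 7: x = -8 + (8) = 0, y = -5 + (8) = 3 -> checks out
step 8: x = 0 + (1) = 1, y = 3 + (-6) = -3 -> verified
step 9: x = 1 + (5) = 6, y = -3 + (-8) = -11 -> not what was recorded
That makes step 9 the first incorrect line — y = -11 is what it should show.

step 9, y = -11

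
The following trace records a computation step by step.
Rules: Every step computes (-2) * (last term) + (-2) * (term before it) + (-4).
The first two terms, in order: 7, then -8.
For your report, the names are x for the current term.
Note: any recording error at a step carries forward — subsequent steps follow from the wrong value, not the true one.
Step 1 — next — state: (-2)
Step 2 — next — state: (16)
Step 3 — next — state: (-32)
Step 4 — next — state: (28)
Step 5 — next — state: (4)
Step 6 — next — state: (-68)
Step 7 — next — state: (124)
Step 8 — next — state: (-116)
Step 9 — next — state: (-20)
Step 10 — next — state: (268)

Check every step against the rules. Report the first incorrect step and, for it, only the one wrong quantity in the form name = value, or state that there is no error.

no error

step 1: x = -2*(-8) + (-2)*(7) + (-4) = -2 -> exactly as logged
step 2: x = -2*(-2) + (-2)*(-8) + (-4) = 16 -> in agreement
step 3: x = -2*(16) + (-2)*(-2) + (-4) = -32 -> exactly as logged
step 4: x = -2*(-32) + (-2)*(16) + (-4) = 28 -> checks out
step 5: x = -2*(28) + (-2)*(-32) + (-4) = 4 -> in agreement
step 6: x = -2*(4) + (-2)*(28) + (-4) = -68 -> same as recorded
step 7: x = -2*(-68) + (-2)*(4) + (-4) = 124 -> verified
step 8: x = -2*(124) + (-2)*(-68) + (-4) = -116 -> matches
step 9: x = -2*(-116) + (-2)*(124) + (-4) = -20 -> in agreement
step 10: x = -2*(-20) + (-2)*(-116) + (-4) = 268 -> in agreement
Nothing is out of place; the run is error-free.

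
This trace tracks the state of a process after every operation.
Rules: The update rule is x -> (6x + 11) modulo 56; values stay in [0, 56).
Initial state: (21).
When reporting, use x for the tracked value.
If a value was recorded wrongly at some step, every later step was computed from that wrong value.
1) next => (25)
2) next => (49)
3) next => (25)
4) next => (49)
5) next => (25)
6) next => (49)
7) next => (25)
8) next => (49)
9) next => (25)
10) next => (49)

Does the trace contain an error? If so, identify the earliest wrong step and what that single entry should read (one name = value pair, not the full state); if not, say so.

Recomputing the run from the initial state:
step 1: x = 25
step 2: x = 49
step 3: x = 25
step 4: x = 49
step 5: x = 25
step 6: x = 49
step 7: x = 25
step 8: x = 49
step 9: x = 25
step 10: x = 49
This matches the trace at every step.

no error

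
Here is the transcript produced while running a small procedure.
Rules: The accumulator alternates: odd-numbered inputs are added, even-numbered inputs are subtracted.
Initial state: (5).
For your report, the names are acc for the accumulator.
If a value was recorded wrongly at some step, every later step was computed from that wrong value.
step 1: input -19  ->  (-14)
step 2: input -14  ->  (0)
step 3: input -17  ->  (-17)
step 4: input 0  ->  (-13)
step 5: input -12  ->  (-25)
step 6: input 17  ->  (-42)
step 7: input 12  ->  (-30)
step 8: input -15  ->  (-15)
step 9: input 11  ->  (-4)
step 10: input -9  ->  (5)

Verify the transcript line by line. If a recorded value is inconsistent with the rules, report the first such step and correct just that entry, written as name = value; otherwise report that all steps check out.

step 4, acc = -17

Recomputing the run from the initial state:
step 1: acc = -14
step 2: acc = 0
step 3: acc = -17
step 4: acc = -17
step 5: acc = -29
step 6: acc = -46
step 7: acc = -34
step 8: acc = -19
step 9: acc = -8
step 10: acc = 1
The first disagreement with the transcript is at step 4, where the value should be acc = -17.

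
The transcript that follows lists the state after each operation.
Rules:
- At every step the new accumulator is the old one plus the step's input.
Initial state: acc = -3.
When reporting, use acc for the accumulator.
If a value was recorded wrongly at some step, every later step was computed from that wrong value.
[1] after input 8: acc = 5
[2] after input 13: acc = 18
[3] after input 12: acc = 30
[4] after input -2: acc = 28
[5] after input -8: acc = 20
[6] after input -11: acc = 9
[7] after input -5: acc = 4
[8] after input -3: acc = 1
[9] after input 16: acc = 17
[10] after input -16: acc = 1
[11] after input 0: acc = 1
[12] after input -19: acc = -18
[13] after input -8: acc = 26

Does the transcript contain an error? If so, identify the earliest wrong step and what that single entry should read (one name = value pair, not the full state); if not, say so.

Step 1: acc = -3 + 8 = 5 — confirmed correct.
Step 2: acc = 5 + 13 = 18 — in agreement.
Step 3: acc = 18 + 12 = 30 — verified.
Step 4: acc = 30 + -2 = 28 — confirmed correct.
Step 5: acc = 28 + -8 = 20 — agrees with the transcript.
Step 6: acc = 20 + -11 = 9 — agrees with the transcript.
Step 7: acc = 9 + -5 = 4 — in agreement.
Step 8: acc = 4 + -3 = 1 — no discrepancy.
Step 9: acc = 1 + 16 = 17 — verified.
Step 10: acc = 17 + -16 = 1 — checks out.
Step 11: acc = 1 + 0 = 1 — same as recorded.
Step 12: acc = 1 + -19 = -18 — consistent with the transcript.
Step 13: acc = -18 + -8 = -26 — the recorded entry deviates here.
First incorrect step: 13; the correct value is acc = -26.

step 13, acc = -26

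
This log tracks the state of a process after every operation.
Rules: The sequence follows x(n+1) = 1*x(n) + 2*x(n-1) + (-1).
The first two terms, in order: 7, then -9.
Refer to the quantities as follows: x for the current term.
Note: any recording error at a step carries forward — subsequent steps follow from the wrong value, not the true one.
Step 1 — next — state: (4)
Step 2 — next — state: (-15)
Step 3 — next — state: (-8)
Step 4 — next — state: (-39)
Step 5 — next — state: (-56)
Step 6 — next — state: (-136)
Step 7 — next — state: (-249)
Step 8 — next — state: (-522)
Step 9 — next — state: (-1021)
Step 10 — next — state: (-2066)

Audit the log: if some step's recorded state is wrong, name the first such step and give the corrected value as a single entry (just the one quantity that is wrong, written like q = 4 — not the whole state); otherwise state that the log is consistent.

Recomputing the run from the initial state:
step 1: x = 4
step 2: x = -15
step 3: x = -8
step 4: x = -39
step 5: x = -56
step 6: x = -135
step 7: x = -248
step 8: x = -519
step 9: x = -1016
step 10: x = -2055
The first disagreement with the log is at step 6, where the value should be x = -135.

step 6, x = -135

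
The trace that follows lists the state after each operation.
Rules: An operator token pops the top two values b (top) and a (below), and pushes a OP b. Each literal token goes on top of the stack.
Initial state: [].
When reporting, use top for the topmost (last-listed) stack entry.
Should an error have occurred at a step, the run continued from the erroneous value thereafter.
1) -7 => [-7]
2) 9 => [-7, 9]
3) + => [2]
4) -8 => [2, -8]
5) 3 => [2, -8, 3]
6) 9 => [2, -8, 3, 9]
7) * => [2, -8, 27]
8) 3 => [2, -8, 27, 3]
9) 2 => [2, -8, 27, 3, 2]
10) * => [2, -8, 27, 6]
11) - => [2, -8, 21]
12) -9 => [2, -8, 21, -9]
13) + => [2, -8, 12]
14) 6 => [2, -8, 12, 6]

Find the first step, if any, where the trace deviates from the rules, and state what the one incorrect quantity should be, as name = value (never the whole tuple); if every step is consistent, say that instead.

no error

Recomputing the run from the initial state:
step 1: [-7]
step 2: [-7, 9]
step 3: [2]
step 4: [2, -8]
step 5: [2, -8, 3]
step 6: [2, -8, 3, 9]
step 7: [2, -8, 27]
step 8: [2, -8, 27, 3]
step 9: [2, -8, 27, 3, 2]
step 10: [2, -8, 27, 6]
step 11: [2, -8, 21]
step 12: [2, -8, 21, -9]
step 13: [2, -8, 12]
step 14: [2, -8, 12, 6]
This matches the trace at every step.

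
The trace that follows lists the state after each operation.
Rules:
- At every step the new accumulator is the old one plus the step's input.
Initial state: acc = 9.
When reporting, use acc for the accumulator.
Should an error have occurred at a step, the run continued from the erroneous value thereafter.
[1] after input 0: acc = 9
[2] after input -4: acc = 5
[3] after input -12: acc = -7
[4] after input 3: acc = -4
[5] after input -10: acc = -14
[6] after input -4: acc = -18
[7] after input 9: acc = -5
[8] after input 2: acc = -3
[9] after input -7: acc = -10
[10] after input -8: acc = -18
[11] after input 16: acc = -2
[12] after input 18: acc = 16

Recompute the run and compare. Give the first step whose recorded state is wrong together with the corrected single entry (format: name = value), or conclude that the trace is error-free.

1. acc = 9 + 0 = 9 (no discrepancy)
2. acc = 9 + -4 = 5 (exactly as logged)
3. acc = 5 + -12 = -7 (same as recorded)
4. acc = -7 + 3 = -4 (same as recorded)
5. acc = -4 + -10 = -14 (no discrepancy)
6. acc = -14 + -4 = -18 (checks out)
7. acc = -18 + 9 = -9 (this is not what the trace shows)
First incorrect step: 7; the correct value is acc = -9.

step 7, acc = -9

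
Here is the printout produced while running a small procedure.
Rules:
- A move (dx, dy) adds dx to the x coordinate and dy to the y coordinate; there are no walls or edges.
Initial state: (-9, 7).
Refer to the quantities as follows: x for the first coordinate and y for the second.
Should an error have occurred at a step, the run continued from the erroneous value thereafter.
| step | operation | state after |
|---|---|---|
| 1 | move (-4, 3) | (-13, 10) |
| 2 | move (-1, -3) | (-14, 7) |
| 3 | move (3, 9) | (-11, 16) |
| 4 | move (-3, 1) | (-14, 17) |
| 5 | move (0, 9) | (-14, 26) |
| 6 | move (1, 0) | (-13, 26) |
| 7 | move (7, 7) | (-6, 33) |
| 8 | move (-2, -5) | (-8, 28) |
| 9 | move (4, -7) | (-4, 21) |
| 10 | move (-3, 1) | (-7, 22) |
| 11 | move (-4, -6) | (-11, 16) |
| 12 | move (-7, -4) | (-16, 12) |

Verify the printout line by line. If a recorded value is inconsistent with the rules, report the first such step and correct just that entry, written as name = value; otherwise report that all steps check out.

Recomputing the run from the initial state:
step 1: x = -13, y = 10
step 2: x = -14, y = 7
step 3: x = -11, y = 16
step 4: x = -14, y = 17
step 5: x = -14, y = 26
step 6: x = -13, y = 26
step 7: x = -6, y = 33
step 8: x = -8, y = 28
step 9: x = -4, y = 21
step 10: x = -7, y = 22
step 11: x = -11, y = 16
step 12: x = -18, y = 12
The first disagreement with the printout is at step 12, where the value should be x = -18.

step 12, x = -18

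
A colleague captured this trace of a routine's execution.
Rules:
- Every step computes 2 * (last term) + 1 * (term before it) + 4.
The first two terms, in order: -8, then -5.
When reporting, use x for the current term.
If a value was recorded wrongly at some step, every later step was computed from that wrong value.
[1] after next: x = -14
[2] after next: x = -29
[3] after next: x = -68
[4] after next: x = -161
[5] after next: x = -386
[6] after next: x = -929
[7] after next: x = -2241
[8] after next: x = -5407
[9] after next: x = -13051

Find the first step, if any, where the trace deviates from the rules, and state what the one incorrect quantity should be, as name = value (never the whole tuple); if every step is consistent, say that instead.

Recomputing the run from the initial state:
step 1: x = -14
step 2: x = -29
step 3: x = -68
step 4: x = -161
step 5: x = -386
step 6: x = -929
step 7: x = -2240
step 8: x = -5405
step 9: x = -13046
The first disagreement with the trace is at step 7, where the value should be x = -2240.

step 7, x = -2240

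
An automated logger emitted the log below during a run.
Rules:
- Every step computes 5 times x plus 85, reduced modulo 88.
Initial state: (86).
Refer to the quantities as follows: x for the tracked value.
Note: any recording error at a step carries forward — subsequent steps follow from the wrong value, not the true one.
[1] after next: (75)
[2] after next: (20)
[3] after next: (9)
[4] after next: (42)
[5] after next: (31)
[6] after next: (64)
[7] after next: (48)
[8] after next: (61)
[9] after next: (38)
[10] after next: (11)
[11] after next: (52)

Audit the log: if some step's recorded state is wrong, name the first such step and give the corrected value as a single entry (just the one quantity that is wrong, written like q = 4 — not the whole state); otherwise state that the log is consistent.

step 1: x = (5*86 + 85) mod 88 = 75 -> no discrepancy
step 2: x = (5*75 + 85) mod 88 = 20 -> confirmed correct
step 3: x = (5*20 + 85) mod 88 = 9 -> confirmed correct
step 4: x = (5*9 + 85) mod 88 = 42 -> agrees with the log
step 5: x = (5*42 + 85) mod 88 = 31 -> verified
step 6: x = (5*31 + 85) mod 88 = 64 -> no discrepancy
step 7: x = (5*64 + 85) mod 88 = 53 -> a discrepancy with the log
So the first discrepancy is step 7, where the right value is x = 53.

step 7, x = 53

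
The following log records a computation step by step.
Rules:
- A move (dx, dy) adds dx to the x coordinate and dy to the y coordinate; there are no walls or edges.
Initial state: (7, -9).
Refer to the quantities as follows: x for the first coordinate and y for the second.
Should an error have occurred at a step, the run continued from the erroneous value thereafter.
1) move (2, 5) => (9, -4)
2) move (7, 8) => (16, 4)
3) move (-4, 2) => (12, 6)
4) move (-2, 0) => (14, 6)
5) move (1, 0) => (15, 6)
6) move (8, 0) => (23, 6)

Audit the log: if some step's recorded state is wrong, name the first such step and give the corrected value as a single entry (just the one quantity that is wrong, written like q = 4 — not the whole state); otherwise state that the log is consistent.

Recomputing the run from the initial state:
step 1: x = 9, y = -4
step 2: x = 16, y = 4
step 3: x = 12, y = 6
step 4: x = 10, y = 6
step 5: x = 11, y = 6
step 6: x = 19, y = 6
The first disagreement with the log is at step 4, where the value should be x = 10.

step 4, x = 10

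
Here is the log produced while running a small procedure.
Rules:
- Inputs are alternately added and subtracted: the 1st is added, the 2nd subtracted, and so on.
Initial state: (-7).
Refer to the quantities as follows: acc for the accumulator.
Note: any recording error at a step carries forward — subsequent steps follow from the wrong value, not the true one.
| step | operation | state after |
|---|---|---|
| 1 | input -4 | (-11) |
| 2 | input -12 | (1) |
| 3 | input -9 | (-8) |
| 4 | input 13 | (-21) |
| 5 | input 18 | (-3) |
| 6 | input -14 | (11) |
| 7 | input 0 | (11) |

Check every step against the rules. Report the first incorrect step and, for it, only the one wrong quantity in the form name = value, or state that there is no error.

Recomputing the run from the initial state:
step 1: acc = -11
step 2: acc = 1
step 3: acc = -8
step 4: acc = -21
step 5: acc = -3
step 6: acc = 11
step 7: acc = 11
This matches the log at every step.

no error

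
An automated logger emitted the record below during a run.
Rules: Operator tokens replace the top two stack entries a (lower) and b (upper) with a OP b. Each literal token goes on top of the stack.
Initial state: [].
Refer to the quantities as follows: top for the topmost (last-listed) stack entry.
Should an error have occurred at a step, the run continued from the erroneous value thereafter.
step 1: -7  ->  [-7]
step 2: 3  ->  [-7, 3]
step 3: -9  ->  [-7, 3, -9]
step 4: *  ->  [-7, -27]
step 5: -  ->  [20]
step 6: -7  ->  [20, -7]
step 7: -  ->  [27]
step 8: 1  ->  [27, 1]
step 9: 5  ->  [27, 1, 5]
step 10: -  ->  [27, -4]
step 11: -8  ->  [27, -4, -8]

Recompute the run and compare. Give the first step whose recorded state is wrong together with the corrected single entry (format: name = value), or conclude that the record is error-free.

step 1: push -7: top = -7 -> in agreement
step 2: push 3: top = 3 -> consistent with the record
step 3: push -9: top = -9 -> agrees with the record
step 4: 3 * -9 = -27 -> agrees with the record
step 5: -7 - -27 = 20 -> matches
step 6: push -7: top = -7 -> confirmed correct
step 7: 20 - -7 = 27 -> matches
step 8: push 1: top = 1 -> exactly as logged
step 9: push 5: top = 5 -> checks out
step 10: 1 - 5 = -4 -> same as recorded
step 11: push -8: top = -8 -> no discrepancy
No step deviates from the rules.

no error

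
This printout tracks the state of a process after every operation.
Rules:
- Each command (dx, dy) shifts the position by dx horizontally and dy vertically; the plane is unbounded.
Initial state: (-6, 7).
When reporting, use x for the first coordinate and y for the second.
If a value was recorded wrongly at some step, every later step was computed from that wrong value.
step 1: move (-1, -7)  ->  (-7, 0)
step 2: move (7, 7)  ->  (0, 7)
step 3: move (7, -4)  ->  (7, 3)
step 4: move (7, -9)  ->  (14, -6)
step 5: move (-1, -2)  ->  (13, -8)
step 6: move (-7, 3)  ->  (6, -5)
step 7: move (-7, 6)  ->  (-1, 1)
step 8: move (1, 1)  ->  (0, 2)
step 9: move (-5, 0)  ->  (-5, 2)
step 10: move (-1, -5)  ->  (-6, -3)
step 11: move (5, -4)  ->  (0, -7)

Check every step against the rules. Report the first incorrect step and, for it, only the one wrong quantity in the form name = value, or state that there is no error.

step 11, x = -1

1. x = -6 + (-1) = -7, y = 7 + (-7) = 0 (same as recorded)
2. x = -7 + (7) = 0, y = 0 + (7) = 7 (verified)
3. x = 0 + (7) = 7, y = 7 + (-4) = 3 (checks out)
4. x = 7 + (7) = 14, y = 3 + (-9) = -6 (same as recorded)
5. x = 14 + (-1) = 13, y = -6 + (-2) = -8 (no discrepancy)
6. x = 13 + (-7) = 6, y = -8 + (3) = -5 (in agreement)
7. x = 6 + (-7) = -1, y = -5 + (6) = 1 (in agreement)
8. x = -1 + (1) = 0, y = 1 + (1) = 2 (exactly as logged)
9. x = 0 + (-5) = -5, y = 2 + (0) = 2 (checks out)
10. x = -5 + (-1) = -6, y = 2 + (-5) = -3 (checks out)
11. x = -6 + (5) = -1, y = -3 + (-4) = -7 (this is not what the printout shows)
First deviation found at step 11; the corrected entry is x = -1.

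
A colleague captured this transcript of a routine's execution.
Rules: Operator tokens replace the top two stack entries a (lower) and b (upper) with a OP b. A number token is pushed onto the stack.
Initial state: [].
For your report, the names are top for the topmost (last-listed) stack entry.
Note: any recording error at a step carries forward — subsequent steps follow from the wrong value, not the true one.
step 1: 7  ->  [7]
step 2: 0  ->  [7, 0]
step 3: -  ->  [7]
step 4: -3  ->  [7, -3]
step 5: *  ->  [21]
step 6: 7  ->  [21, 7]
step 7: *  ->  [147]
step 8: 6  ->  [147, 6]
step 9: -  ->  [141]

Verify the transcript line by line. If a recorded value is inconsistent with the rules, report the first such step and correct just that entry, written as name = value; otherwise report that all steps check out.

Step 1: push 7: top = 7 — consistent with the transcript.
Step 2: push 0: top = 0 — confirmed correct.
Step 3: 7 - 0 = 7 — no discrepancy.
Step 4: push -3: top = -3 — checks out.
Step 5: 7 * -3 = -21 — the transcript disagrees here.
Conclusion: step 5 carries the first error; the entry should be top = -21.

step 5, top = -21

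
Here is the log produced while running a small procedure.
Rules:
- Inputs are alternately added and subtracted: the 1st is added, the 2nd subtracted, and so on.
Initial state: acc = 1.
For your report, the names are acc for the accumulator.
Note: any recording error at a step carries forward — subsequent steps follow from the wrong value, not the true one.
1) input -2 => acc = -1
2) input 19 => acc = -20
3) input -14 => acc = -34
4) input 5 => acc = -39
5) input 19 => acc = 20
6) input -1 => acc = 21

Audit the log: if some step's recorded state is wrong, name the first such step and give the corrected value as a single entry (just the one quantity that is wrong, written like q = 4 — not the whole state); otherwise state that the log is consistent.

step 1: acc = 1 + -2 = -1 -> checks out
step 2: acc = -1 - 19 = -20 -> agrees with the log
step 3: acc = -20 + -14 = -34 -> agrees with the log
step 4: acc = -34 - 5 = -39 -> consistent with the log
step 5: acc = -39 + 19 = -20 -> the log has a different value
So the first discrepancy is step 5, where the right value is acc = -20.

step 5, acc = -20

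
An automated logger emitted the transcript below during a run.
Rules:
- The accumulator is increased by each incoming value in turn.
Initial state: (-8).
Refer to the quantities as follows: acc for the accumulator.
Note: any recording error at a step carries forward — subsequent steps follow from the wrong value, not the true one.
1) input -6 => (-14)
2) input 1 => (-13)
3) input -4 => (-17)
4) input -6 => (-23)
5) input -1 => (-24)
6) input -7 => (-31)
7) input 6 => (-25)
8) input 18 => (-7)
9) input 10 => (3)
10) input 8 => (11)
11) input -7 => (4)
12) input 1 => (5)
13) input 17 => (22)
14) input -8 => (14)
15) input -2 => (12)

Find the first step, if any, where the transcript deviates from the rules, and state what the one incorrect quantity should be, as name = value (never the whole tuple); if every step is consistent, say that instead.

Recomputing the run from the initial state:
step 1: acc = -14
step 2: acc = -13
step 3: acc = -17
step 4: acc = -23
step 5: acc = -24
step 6: acc = -31
step 7: acc = -25
step 8: acc = -7
step 9: acc = 3
step 10: acc = 11
step 11: acc = 4
step 12: acc = 5
step 13: acc = 22
step 14: acc = 14
step 15: acc = 12
This matches the transcript at every step.

no error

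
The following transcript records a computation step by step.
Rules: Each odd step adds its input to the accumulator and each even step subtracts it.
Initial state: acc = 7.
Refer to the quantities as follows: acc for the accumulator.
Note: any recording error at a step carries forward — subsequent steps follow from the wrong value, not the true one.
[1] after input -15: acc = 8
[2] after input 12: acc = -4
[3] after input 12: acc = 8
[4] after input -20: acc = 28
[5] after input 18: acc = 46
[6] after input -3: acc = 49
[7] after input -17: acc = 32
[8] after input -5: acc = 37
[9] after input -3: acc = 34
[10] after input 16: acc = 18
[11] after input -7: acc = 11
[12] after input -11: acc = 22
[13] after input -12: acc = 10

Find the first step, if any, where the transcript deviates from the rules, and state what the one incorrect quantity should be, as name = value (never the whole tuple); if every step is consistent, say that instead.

step 1, acc = -8

1. acc = 7 + -15 = -8 (first mismatch against the transcript)
The audit stops at step 1: the recorded entry is wrong and should be acc = -8.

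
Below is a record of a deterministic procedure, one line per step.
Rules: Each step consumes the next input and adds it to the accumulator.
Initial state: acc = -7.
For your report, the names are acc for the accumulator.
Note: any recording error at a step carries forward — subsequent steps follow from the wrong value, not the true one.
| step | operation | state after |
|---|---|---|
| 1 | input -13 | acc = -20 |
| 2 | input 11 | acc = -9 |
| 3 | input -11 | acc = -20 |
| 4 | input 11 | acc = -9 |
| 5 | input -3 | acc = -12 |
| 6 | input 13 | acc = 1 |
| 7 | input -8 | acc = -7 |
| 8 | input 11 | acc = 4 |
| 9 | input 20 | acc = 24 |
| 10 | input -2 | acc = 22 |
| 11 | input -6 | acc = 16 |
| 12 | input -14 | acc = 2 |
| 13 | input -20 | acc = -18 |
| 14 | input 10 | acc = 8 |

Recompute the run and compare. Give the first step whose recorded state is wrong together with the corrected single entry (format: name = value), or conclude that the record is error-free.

step 14, acc = -8

Recomputing the run from the initial state:
step 1: acc = -20
step 2: acc = -9
step 3: acc = -20
step 4: acc = -9
step 5: acc = -12
step 6: acc = 1
step 7: acc = -7
step 8: acc = 4
step 9: acc = 24
step 10: acc = 22
step 11: acc = 16
step 12: acc = 2
step 13: acc = -18
step 14: acc = -8
The first disagreement with the record is at step 14, where the value should be acc = -8.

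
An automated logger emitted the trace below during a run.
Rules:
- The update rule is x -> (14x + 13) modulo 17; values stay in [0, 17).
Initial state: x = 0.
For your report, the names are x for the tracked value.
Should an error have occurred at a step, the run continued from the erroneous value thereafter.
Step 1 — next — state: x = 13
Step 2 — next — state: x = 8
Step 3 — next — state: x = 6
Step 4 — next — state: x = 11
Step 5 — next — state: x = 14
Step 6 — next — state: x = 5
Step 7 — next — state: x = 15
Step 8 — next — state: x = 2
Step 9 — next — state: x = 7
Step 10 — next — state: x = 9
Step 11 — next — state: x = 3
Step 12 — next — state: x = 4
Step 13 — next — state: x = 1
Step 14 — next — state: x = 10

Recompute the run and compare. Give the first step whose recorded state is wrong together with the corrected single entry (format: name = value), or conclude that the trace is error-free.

Recomputing the run from the initial state:
step 1: x = 13
step 2: x = 8
step 3: x = 6
step 4: x = 12
step 5: x = 11
step 6: x = 14
step 7: x = 5
step 8: x = 15
step 9: x = 2
step 10: x = 7
step 11: x = 9
step 12: x = 3
step 13: x = 4
step 14: x = 1
The first disagreement with the trace is at step 4, where the value should be x = 12.

step 4, x = 12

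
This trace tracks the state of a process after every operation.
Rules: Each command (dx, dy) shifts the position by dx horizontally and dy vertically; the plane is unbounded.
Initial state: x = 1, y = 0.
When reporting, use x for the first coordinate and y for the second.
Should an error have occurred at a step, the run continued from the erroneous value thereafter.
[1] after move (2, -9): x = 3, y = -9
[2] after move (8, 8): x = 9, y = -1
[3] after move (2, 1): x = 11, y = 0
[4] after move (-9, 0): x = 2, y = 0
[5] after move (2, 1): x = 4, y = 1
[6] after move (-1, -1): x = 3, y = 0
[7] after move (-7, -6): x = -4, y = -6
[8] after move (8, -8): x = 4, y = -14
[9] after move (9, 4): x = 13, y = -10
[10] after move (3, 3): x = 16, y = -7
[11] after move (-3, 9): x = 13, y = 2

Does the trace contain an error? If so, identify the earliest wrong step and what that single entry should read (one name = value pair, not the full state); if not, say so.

Recomputing the run from the initial state:
step 1: x = 3, y = -9
step 2: x = 11, y = -1
step 3: x = 13, y = 0
step 4: x = 4, y = 0
step 5: x = 6, y = 1
step 6: x = 5, y = 0
step 7: x = -2, y = -6
step 8: x = 6, y = -14
step 9: x = 15, y = -10
step 10: x = 18, y = -7
step 11: x = 15, y = 2
The first disagreement with the trace is at step 2, where the value should be x = 11.

step 2, x = 11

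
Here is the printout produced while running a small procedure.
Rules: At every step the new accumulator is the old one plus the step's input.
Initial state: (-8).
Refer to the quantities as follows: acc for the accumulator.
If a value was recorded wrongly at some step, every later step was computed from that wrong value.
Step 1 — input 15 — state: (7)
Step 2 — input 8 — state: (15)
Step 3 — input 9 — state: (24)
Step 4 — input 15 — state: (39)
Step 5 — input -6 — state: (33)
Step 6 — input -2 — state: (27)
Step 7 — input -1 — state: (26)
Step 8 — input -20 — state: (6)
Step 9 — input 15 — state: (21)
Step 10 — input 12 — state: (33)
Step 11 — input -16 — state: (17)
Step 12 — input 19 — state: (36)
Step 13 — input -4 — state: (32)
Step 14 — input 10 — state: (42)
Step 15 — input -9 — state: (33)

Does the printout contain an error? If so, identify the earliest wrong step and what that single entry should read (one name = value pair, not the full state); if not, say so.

step 6, acc = 31

Recomputing the run from the initial state:
step 1: acc = 7
step 2: acc = 15
step 3: acc = 24
step 4: acc = 39
step 5: acc = 33
step 6: acc = 31
step 7: acc = 30
step 8: acc = 10
step 9: acc = 25
step 10: acc = 37
step 11: acc = 21
step 12: acc = 40
step 13: acc = 36
step 14: acc = 46
step 15: acc = 37
The first disagreement with the printout is at step 6, where the value should be acc = 31.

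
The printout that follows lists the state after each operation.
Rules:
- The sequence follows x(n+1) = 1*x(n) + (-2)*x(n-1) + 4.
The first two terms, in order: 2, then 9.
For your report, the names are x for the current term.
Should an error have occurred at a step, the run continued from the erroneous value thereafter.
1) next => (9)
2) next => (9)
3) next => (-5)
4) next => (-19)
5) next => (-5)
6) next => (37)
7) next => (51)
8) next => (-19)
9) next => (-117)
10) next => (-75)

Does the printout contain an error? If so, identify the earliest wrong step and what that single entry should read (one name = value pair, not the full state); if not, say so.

Step 1: x = 1*(9) + (-2)*(2) + (4) = 9 — same as recorded.
Step 2: x = 1*(9) + (-2)*(9) + (4) = -5 — the printout disagrees here.
The earliest wrong entry is at step 2: it should read x = -5.

step 2, x = -5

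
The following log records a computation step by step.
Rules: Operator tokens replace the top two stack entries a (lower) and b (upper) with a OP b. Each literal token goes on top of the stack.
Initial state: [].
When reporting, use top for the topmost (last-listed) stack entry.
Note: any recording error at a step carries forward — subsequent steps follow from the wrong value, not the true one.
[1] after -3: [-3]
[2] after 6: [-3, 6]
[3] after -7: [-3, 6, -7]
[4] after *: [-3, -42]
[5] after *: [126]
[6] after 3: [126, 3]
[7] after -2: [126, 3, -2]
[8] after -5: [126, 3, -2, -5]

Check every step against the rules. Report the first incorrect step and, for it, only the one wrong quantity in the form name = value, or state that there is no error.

no error

Recomputing the run from the initial state:
step 1: [-3]
step 2: [-3, 6]
step 3: [-3, 6, -7]
step 4: [-3, -42]
step 5: [126]
step 6: [126, 3]
step 7: [126, 3, -2]
step 8: [126, 3, -2, -5]
This matches the log at every step.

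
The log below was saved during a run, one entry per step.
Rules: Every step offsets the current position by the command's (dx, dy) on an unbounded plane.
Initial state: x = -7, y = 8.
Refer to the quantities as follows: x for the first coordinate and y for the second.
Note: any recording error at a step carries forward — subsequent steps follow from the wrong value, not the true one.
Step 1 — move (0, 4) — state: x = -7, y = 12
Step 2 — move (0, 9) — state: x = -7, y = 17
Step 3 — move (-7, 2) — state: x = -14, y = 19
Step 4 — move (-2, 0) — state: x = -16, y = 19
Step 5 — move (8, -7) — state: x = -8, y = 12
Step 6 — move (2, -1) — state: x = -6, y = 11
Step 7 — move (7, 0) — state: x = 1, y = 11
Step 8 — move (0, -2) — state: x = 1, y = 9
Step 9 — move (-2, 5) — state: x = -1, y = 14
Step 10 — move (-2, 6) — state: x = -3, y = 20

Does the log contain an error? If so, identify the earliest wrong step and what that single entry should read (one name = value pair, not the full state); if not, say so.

step 1: x = -7 + (0) = -7, y = 8 + (4) = 12 -> consistent with the log
step 2: x = -7 + (0) = -7, y = 12 + (9) = 21 -> the recorded entry deviates here
The audit stops at step 2: the recorded entry is wrong and should be y = 21.

step 2, y = 21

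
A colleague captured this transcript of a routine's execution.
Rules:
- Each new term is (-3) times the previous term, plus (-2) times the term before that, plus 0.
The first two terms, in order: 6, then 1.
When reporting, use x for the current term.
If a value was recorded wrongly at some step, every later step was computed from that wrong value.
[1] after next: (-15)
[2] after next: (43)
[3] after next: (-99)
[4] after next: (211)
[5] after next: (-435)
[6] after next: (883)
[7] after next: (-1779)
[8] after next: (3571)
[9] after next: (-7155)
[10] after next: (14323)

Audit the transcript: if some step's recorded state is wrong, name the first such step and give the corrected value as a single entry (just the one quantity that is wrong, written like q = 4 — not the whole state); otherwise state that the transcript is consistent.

no error

1. x = -3*(1) + (-2)*(6) + (0) = -15 (exactly as logged)
2. x = -3*(-15) + (-2)*(1) + (0) = 43 (no discrepancy)
3. x = -3*(43) + (-2)*(-15) + (0) = -99 (checks out)
4. x = -3*(-99) + (-2)*(43) + (0) = 211 (in agreement)
5. x = -3*(211) + (-2)*(-99) + (0) = -435 (no discrepancy)
6. x = -3*(-435) + (-2)*(211) + (0) = 883 (exactly as logged)
7. x = -3*(883) + (-2)*(-435) + (0) = -1779 (in agreement)
8. x = -3*(-1779) + (-2)*(883) + (0) = 3571 (same as recorded)
9. x = -3*(3571) + (-2)*(-1779) + (0) = -7155 (confirmed correct)
10. x = -3*(-7155) + (-2)*(3571) + (0) = 14323 (matches)
Nothing is out of place; the run is error-free.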